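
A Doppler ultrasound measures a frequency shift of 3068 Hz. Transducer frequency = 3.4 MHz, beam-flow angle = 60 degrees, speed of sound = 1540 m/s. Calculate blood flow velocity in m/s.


v = fd * c / (2 * f0 * cos(theta))
v = 3068 * 1540 / (2 * 3.4000e+06 * cos(60))
v = 1.39 m/s


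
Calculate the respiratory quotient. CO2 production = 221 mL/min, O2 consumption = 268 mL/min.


RQ = VCO2 / VO2
RQ = 221 / 268
RQ = 0.8246


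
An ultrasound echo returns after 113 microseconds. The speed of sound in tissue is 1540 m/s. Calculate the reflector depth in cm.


depth = c * t / 2
t = 113 us = 1.1300e-04 s
depth = 1540 * 1.1300e-04 / 2
depth = 0.08701 m = 8.701 cm


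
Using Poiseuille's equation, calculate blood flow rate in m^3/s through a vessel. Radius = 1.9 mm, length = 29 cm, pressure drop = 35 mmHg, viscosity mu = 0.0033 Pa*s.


Q = pi*r^4*dP / (8*mu*L)
r = 0.0019 m, L = 0.29 m
dP = 35 mmHg = 4666.27 Pa
Q = 2.4954e-05 m^3/s


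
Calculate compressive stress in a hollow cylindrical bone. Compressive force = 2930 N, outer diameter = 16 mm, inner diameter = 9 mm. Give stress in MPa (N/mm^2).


A = pi*(r_o^2 - r_i^2)
r_o = 8 mm, r_i = 4.5 mm
A = 137.445 mm^2
sigma = F/A = 2930 / 137.445
sigma = 21.32 MPa


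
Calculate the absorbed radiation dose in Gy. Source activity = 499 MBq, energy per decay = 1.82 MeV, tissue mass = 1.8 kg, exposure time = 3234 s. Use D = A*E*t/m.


A = 499 MBq = 4.9900e+08 Bq
E = 1.82 MeV = 2.91564e-13 J
D = A*E*t/m = 4.9900e+08*2.91564e-13*3234/1.8
D = 0.2614 Gy


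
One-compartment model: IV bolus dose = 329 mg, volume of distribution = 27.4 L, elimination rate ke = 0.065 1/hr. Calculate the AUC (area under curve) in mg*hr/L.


C0 = Dose/Vd = 329/27.4 = 12.0073 mg/L
AUC = C0/ke = 12.0073/0.065
AUC = 184.7 mg*hr/L


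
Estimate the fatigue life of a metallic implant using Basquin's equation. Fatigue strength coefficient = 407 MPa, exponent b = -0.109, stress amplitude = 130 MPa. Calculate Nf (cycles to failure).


sigma_a = sigma_f' * (2Nf)^b
2Nf = (sigma_a/sigma_f')^(1/b)
2Nf = (130/407)^(1/-0.109)
2Nf = 35257.978
Nf = 1.763e+04


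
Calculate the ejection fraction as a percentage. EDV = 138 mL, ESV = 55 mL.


SV = EDV - ESV = 138 - 55 = 83 mL
EF = SV/EDV * 100 = 83/138 * 100
EF = 60.14%


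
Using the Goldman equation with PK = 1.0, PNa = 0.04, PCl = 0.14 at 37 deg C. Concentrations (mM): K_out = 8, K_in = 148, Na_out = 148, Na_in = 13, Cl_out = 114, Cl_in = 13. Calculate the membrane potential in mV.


Vm = (RT/F)*ln((PK*Ko + PNa*Nao + PCl*Cli)/(PK*Ki + PNa*Nai + PCl*Clo))
Numer = 15.74, Denom = 164.48
Vm = -62.71 mV


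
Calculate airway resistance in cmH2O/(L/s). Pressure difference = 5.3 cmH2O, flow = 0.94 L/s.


R = dP / flow
R = 5.3 / 0.94
R = 5.638 cmH2O/(L/s)


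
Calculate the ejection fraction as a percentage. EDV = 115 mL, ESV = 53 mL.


SV = EDV - ESV = 115 - 53 = 62 mL
EF = SV/EDV * 100 = 62/115 * 100
EF = 53.91%


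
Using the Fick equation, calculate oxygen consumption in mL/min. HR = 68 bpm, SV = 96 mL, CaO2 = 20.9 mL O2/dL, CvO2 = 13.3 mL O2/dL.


CO = HR*SV = 68*96/1000 = 6.528 L/min
a-v O2 diff = 20.9 - 13.3 = 7.6 mL/dL
VO2 = CO * (CaO2-CvO2) * 10 dL/L
VO2 = 6.528 * 7.6 * 10
VO2 = 496.1 mL/min


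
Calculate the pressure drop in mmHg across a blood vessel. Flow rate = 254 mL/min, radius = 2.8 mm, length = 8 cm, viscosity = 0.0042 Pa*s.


dP = 8*mu*L*Q / (pi*r^4)
Q = 254 mL/min = 4.23333e-06 m^3/s
dP = 58.929 Pa = 58.929 / 133.322 mmHg = 0.442 mmHg


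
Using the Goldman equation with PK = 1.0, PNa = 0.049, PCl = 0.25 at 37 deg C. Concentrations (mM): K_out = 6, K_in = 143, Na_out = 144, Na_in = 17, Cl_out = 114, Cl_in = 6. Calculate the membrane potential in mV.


Vm = (RT/F)*ln((PK*Ko + PNa*Nao + PCl*Cli)/(PK*Ki + PNa*Nai + PCl*Clo))
Numer = 14.556, Denom = 172.333
Vm = -66.05 mV


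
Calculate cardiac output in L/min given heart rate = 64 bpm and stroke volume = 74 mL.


CO = HR * SV
CO = 64 * 74 / 1000
CO = 4.736 L/min


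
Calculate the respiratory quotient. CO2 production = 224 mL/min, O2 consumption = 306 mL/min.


RQ = VCO2 / VO2
RQ = 224 / 306
RQ = 0.732


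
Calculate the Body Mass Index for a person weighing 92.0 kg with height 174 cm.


BMI = weight / height^2
height = 174 cm = 1.74 m
BMI = 92.0 / 1.74^2
BMI = 30.39 kg/m^2


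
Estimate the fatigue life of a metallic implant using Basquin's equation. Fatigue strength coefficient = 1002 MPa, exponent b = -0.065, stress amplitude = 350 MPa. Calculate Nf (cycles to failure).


sigma_a = sigma_f' * (2Nf)^b
2Nf = (sigma_a/sigma_f')^(1/b)
2Nf = (350/1002)^(1/-0.065)
2Nf = 10658285
Nf = 5.3291e+06


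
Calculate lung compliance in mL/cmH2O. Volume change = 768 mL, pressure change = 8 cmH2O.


C = dV / dP
C = 768 / 8
C = 96 mL/cmH2O


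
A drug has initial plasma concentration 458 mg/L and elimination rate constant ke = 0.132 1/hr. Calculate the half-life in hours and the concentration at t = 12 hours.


t_half = ln(2) / ke = 0.693147 / 0.132 = 5.251 hr
C(t) = C0 * exp(-ke*t) = 458 * exp(-0.132*12)
C(12) = 93.96 mg/L


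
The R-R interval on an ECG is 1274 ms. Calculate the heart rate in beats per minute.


HR = 60 / RR_interval(s)
RR = 1274 ms = 1.274 s
HR = 60 / 1.274 = 47.1 bpm


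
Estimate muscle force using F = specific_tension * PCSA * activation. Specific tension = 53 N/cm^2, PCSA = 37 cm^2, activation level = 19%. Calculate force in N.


F = sigma * PCSA * activation
F = 53 * 37 * 0.19
F = 372.6 N


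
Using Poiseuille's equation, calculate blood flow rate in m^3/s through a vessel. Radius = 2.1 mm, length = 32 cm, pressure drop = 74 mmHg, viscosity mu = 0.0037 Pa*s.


Q = pi*r^4*dP / (8*mu*L)
r = 0.0021 m, L = 0.32 m
dP = 74 mmHg = 9865.828 Pa
Q = 6.3638e-05 m^3/s


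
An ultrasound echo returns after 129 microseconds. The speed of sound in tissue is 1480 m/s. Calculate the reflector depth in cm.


depth = c * t / 2
t = 129 us = 1.2900e-04 s
depth = 1480 * 1.2900e-04 / 2
depth = 0.09546 m = 9.546 cm


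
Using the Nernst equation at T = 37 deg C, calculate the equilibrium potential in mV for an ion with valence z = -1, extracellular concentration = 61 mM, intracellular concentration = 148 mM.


E = (RT/(zF)) * ln(C_out/C_in)
T = 37 + 273.15 = 310.15 K
E = (8.314 * 310.15 / (-1 * 96485)) * ln(61/148)
E = 23.69 mV


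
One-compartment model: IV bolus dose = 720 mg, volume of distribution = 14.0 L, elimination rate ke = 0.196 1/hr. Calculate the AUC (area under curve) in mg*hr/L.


C0 = Dose/Vd = 720/14.0 = 51.4286 mg/L
AUC = C0/ke = 51.4286/0.196
AUC = 262.4 mg*hr/L


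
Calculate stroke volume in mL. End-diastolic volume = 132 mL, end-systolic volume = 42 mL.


SV = EDV - ESV
SV = 132 - 42
SV = 90 mL


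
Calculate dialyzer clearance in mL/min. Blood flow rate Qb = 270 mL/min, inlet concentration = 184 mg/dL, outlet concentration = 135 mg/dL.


K = Qb * (Cb_in - Cb_out) / Cb_in
K = 270 * (184 - 135) / 184
K = 71.9 mL/min


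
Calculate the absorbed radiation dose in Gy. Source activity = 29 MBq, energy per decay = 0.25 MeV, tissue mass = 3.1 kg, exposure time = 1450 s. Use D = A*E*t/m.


A = 29 MBq = 2.9000e+07 Bq
E = 0.25 MeV = 4.005e-14 J
D = A*E*t/m = 2.9000e+07*4.005e-14*1450/3.1
D = 5.4326e-04 Gy


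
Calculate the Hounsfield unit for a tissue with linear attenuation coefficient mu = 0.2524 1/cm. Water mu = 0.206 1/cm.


HU = ((mu_tissue - mu_water) / mu_water) * 1000
HU = ((0.2524 - 0.206) / 0.206) * 1000
HU = 225.2


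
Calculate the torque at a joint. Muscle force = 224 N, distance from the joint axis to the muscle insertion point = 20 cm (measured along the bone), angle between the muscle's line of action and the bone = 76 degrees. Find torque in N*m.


Torque = F * d * sin(theta)   (moment arm = d*sin(theta))
d = 20 cm = 0.2 m
Torque = 224 * 0.2 * sin(76)
Torque = 43.47 N*m


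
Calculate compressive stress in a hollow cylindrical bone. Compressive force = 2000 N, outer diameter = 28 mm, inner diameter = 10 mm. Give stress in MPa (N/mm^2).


A = pi*(r_o^2 - r_i^2)
r_o = 14 mm, r_i = 5 mm
A = 537.212 mm^2
sigma = F/A = 2000 / 537.212
sigma = 3.723 MPa


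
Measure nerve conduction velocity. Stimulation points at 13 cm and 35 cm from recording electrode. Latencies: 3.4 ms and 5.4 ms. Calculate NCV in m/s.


Distance = (35 - 13) / 100 = 0.22 m
dt = (5.4 - 3.4) / 1000 = 0.002 s
NCV = dist / dt = 110 m/s


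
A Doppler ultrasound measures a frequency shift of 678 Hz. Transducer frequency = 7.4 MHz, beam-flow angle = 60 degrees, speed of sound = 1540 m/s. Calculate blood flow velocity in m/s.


v = fd * c / (2 * f0 * cos(theta))
v = 678 * 1540 / (2 * 7.4000e+06 * cos(60))
v = 0.1411 m/s


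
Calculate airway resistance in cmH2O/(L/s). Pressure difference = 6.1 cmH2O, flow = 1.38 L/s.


R = dP / flow
R = 6.1 / 1.38
R = 4.42 cmH2O/(L/s)


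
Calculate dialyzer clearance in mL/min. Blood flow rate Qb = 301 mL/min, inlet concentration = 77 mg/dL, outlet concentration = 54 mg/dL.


K = Qb * (Cb_in - Cb_out) / Cb_in
K = 301 * (77 - 54) / 77
K = 89.91 mL/min


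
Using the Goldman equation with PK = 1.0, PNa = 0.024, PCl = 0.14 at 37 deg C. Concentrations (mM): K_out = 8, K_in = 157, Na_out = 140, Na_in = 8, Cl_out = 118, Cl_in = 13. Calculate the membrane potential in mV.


Vm = (RT/F)*ln((PK*Ko + PNa*Nao + PCl*Cli)/(PK*Ki + PNa*Nai + PCl*Clo))
Numer = 13.18, Denom = 173.712
Vm = -68.92 mV


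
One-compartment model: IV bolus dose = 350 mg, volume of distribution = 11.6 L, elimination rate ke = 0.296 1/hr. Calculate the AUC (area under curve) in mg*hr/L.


C0 = Dose/Vd = 350/11.6 = 30.1724 mg/L
AUC = C0/ke = 30.1724/0.296
AUC = 101.9 mg*hr/L


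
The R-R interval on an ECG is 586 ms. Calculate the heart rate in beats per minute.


HR = 60 / RR_interval(s)
RR = 586 ms = 0.586 s
HR = 60 / 0.586 = 102.4 bpm


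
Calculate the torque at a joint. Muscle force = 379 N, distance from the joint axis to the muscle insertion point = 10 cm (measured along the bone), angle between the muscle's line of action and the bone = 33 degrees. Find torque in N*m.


Torque = F * d * sin(theta)   (moment arm = d*sin(theta))
d = 10 cm = 0.1 m
Torque = 379 * 0.1 * sin(33)
Torque = 20.64 N*m


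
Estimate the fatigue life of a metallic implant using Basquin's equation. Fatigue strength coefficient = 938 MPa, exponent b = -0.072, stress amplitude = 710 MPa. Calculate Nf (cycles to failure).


sigma_a = sigma_f' * (2Nf)^b
2Nf = (sigma_a/sigma_f')^(1/b)
2Nf = (710/938)^(1/-0.072)
2Nf = 47.839274
Nf = 23.92


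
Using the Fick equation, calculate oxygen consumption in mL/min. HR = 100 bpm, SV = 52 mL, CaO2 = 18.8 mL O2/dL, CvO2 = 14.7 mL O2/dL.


CO = HR*SV = 100*52/1000 = 5.2 L/min
a-v O2 diff = 18.8 - 14.7 = 4.1 mL/dL
VO2 = CO * (CaO2-CvO2) * 10 dL/L
VO2 = 5.2 * 4.1 * 10
VO2 = 213.2 mL/min


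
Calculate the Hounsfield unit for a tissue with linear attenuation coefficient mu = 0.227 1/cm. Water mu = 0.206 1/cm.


HU = ((mu_tissue - mu_water) / mu_water) * 1000
HU = ((0.227 - 0.206) / 0.206) * 1000
HU = 101.9


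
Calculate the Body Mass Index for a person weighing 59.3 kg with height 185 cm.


BMI = weight / height^2
height = 185 cm = 1.85 m
BMI = 59.3 / 1.85^2
BMI = 17.33 kg/m^2


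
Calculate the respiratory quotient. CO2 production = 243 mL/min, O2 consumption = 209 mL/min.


RQ = VCO2 / VO2
RQ = 243 / 209
RQ = 1.163


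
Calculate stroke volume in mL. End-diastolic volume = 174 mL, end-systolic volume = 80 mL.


SV = EDV - ESV
SV = 174 - 80
SV = 94 mL


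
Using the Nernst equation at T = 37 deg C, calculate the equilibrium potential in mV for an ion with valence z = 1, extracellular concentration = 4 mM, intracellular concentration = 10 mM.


E = (RT/(zF)) * ln(C_out/C_in)
T = 37 + 273.15 = 310.15 K
E = (8.314 * 310.15 / (1 * 96485)) * ln(4/10)
E = -24.49 mV


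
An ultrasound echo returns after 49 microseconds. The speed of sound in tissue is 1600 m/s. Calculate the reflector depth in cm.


depth = c * t / 2
t = 49 us = 4.9000e-05 s
depth = 1600 * 4.9000e-05 / 2
depth = 0.0392 m = 3.92 cm


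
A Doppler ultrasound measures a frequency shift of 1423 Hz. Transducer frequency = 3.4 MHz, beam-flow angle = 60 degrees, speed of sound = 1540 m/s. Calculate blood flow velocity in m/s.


v = fd * c / (2 * f0 * cos(theta))
v = 1423 * 1540 / (2 * 3.4000e+06 * cos(60))
v = 0.6445 m/s


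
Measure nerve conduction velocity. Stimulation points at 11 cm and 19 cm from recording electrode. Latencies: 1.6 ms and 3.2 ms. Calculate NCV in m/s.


Distance = (19 - 11) / 100 = 0.08 m
dt = (3.2 - 1.6) / 1000 = 0.0016 s
NCV = dist / dt = 50 m/s


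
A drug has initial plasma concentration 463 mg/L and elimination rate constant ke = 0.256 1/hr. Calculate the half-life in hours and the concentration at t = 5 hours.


t_half = ln(2) / ke = 0.693147 / 0.256 = 2.708 hr
C(t) = C0 * exp(-ke*t) = 463 * exp(-0.256*5)
C(5) = 128.7 mg/L


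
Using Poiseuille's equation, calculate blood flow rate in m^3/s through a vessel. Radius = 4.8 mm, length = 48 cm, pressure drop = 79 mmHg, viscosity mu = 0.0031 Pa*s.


Q = pi*r^4*dP / (8*mu*L)
r = 0.0048 m, L = 0.48 m
dP = 79 mmHg = 10532.438 Pa
Q = 0.001476 m^3/s


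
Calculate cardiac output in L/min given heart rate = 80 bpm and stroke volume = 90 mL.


CO = HR * SV
CO = 80 * 90 / 1000
CO = 7.2 L/min


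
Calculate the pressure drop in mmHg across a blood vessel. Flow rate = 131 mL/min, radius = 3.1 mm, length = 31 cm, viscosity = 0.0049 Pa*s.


dP = 8*mu*L*Q / (pi*r^4)
Q = 131 mL/min = 2.18333e-06 m^3/s
dP = 91.4472 Pa = 91.4472 / 133.322 mmHg = 0.6859 mmHg


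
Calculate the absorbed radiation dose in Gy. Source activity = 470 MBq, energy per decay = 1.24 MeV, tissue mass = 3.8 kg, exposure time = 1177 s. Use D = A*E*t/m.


A = 470 MBq = 4.7000e+08 Bq
E = 1.24 MeV = 1.98648e-13 J
D = A*E*t/m = 4.7000e+08*1.98648e-13*1177/3.8
D = 0.02892 Gy


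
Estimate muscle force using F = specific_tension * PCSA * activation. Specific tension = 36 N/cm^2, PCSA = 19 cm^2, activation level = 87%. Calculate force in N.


F = sigma * PCSA * activation
F = 36 * 19 * 0.87
F = 595.1 N


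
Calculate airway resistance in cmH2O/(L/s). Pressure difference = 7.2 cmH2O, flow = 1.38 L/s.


R = dP / flow
R = 7.2 / 1.38
R = 5.217 cmH2O/(L/s)


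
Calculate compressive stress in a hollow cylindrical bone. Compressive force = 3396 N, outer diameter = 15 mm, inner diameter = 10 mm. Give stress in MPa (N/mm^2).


A = pi*(r_o^2 - r_i^2)
r_o = 7.5 mm, r_i = 5 mm
A = 98.1748 mm^2
sigma = F/A = 3396 / 98.1748
sigma = 34.59 MPa


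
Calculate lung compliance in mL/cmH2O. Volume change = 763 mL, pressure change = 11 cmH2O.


C = dV / dP
C = 763 / 11
C = 69.36 mL/cmH2O


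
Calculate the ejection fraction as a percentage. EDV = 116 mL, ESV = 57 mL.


SV = EDV - ESV = 116 - 57 = 59 mL
EF = SV/EDV * 100 = 59/116 * 100
EF = 50.86%


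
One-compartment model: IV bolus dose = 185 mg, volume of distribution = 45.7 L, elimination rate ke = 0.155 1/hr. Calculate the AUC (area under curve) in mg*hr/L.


C0 = Dose/Vd = 185/45.7 = 4.04814 mg/L
AUC = C0/ke = 4.04814/0.155
AUC = 26.12 mg*hr/L


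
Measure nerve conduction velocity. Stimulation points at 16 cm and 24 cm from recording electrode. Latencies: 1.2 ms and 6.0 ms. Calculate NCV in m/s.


Distance = (24 - 16) / 100 = 0.08 m
dt = (6.0 - 1.2) / 1000 = 0.0048 s
NCV = dist / dt = 16.67 m/s


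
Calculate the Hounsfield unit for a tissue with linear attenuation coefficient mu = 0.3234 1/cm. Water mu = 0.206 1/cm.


HU = ((mu_tissue - mu_water) / mu_water) * 1000
HU = ((0.3234 - 0.206) / 0.206) * 1000
HU = 569.9


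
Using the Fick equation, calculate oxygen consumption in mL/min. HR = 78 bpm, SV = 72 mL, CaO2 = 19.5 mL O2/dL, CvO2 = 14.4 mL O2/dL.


CO = HR*SV = 78*72/1000 = 5.616 L/min
a-v O2 diff = 19.5 - 14.4 = 5.1 mL/dL
VO2 = CO * (CaO2-CvO2) * 10 dL/L
VO2 = 5.616 * 5.1 * 10
VO2 = 286.4 mL/min


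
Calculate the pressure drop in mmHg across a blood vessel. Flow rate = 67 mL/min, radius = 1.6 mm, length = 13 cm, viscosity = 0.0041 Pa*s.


dP = 8*mu*L*Q / (pi*r^4)
Q = 67 mL/min = 1.11667e-06 m^3/s
dP = 231.266 Pa = 231.266 / 133.322 mmHg = 1.735 mmHg


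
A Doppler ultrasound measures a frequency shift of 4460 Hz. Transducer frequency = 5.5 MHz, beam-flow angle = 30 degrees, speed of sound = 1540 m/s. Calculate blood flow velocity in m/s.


v = fd * c / (2 * f0 * cos(theta))
v = 4460 * 1540 / (2 * 5.5000e+06 * cos(30))
v = 0.721 m/s


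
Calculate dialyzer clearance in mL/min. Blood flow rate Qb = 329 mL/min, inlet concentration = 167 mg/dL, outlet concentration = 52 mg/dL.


K = Qb * (Cb_in - Cb_out) / Cb_in
K = 329 * (167 - 52) / 167
K = 226.6 mL/min


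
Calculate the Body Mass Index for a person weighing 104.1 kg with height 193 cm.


BMI = weight / height^2
height = 193 cm = 1.93 m
BMI = 104.1 / 1.93^2
BMI = 27.95 kg/m^2


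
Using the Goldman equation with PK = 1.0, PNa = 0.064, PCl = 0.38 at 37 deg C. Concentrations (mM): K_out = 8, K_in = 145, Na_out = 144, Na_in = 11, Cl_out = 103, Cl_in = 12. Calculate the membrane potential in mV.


Vm = (RT/F)*ln((PK*Ko + PNa*Nao + PCl*Cli)/(PK*Ki + PNa*Nai + PCl*Clo))
Numer = 21.776, Denom = 184.844
Vm = -57.16 mV


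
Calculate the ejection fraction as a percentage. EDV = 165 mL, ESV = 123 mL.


SV = EDV - ESV = 165 - 123 = 42 mL
EF = SV/EDV * 100 = 42/165 * 100
EF = 25.45%


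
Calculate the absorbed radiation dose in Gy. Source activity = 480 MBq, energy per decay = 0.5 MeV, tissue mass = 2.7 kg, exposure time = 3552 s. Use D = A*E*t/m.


A = 480 MBq = 4.8000e+08 Bq
E = 0.5 MeV = 8.01e-14 J
D = A*E*t/m = 4.8000e+08*8.01e-14*3552/2.7
D = 0.05058 Gy


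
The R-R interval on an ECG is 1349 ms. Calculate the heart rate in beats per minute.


HR = 60 / RR_interval(s)
RR = 1349 ms = 1.349 s
HR = 60 / 1.349 = 44.48 bpm


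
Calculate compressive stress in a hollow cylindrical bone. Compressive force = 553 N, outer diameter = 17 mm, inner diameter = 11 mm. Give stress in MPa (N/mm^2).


A = pi*(r_o^2 - r_i^2)
r_o = 8.5 mm, r_i = 5.5 mm
A = 131.947 mm^2
sigma = F/A = 553 / 131.947
sigma = 4.191 MPa


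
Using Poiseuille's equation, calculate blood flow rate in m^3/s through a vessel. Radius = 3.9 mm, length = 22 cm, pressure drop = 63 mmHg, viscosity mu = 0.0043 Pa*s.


Q = pi*r^4*dP / (8*mu*L)
r = 0.0039 m, L = 0.22 m
dP = 63 mmHg = 8399.286 Pa
Q = 8.0662e-04 m^3/s


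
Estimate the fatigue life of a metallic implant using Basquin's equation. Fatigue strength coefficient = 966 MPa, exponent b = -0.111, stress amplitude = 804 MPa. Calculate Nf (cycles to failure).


sigma_a = sigma_f' * (2Nf)^b
2Nf = (sigma_a/sigma_f')^(1/b)
2Nf = (804/966)^(1/-0.111)
2Nf = 5.2264633
Nf = 2.613


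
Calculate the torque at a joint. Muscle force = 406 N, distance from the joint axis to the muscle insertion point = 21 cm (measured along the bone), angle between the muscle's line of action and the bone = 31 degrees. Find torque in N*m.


Torque = F * d * sin(theta)   (moment arm = d*sin(theta))
d = 21 cm = 0.21 m
Torque = 406 * 0.21 * sin(31)
Torque = 43.91 N*m


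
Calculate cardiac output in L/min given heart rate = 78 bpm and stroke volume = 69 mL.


CO = HR * SV
CO = 78 * 69 / 1000
CO = 5.382 L/min


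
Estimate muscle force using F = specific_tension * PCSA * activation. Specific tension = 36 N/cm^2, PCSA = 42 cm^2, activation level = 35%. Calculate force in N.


F = sigma * PCSA * activation
F = 36 * 42 * 0.35
F = 529.2 N


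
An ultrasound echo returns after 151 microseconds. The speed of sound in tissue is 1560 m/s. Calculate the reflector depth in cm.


depth = c * t / 2
t = 151 us = 1.5100e-04 s
depth = 1560 * 1.5100e-04 / 2
depth = 0.11778 m = 11.778 cm


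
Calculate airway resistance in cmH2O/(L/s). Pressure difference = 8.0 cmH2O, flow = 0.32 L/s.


R = dP / flow
R = 8.0 / 0.32
R = 25 cmH2O/(L/s)


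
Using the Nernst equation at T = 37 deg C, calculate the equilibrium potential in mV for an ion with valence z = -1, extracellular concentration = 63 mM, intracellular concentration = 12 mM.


E = (RT/(zF)) * ln(C_out/C_in)
T = 37 + 273.15 = 310.15 K
E = (8.314 * 310.15 / (-1 * 96485)) * ln(63/12)
E = -44.32 mV


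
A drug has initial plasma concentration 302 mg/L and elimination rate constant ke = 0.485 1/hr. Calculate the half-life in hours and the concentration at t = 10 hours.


t_half = ln(2) / ke = 0.693147 / 0.485 = 1.429 hr
C(t) = C0 * exp(-ke*t) = 302 * exp(-0.485*10)
C(10) = 2.364 mg/L


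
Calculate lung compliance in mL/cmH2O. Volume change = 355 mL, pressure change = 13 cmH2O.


C = dV / dP
C = 355 / 13
C = 27.31 mL/cmH2O


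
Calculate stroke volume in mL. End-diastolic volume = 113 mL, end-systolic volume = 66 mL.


SV = EDV - ESV
SV = 113 - 66
SV = 47 mL


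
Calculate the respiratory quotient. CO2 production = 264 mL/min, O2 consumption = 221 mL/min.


RQ = VCO2 / VO2
RQ = 264 / 221
RQ = 1.195


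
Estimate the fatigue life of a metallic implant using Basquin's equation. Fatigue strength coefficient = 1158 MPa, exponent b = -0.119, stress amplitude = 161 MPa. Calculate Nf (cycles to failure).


sigma_a = sigma_f' * (2Nf)^b
2Nf = (sigma_a/sigma_f')^(1/b)
2Nf = (161/1158)^(1/-0.119)
2Nf = 15874309
Nf = 7.9372e+06


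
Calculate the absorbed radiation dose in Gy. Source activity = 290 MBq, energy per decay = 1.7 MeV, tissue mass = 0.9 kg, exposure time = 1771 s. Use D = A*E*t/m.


A = 290 MBq = 2.9000e+08 Bq
E = 1.7 MeV = 2.7234e-13 J
D = A*E*t/m = 2.9000e+08*2.7234e-13*1771/0.9
D = 0.1554 Gy


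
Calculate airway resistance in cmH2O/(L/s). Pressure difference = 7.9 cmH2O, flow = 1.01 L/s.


R = dP / flow
R = 7.9 / 1.01
R = 7.822 cmH2O/(L/s)


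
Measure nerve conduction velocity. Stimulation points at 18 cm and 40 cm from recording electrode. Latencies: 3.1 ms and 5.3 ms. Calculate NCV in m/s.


Distance = (40 - 18) / 100 = 0.22 m
dt = (5.3 - 3.1) / 1000 = 0.0022 s
NCV = dist / dt = 100 m/s


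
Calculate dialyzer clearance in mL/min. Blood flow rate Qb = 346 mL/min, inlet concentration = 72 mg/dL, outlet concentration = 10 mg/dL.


K = Qb * (Cb_in - Cb_out) / Cb_in
K = 346 * (72 - 10) / 72
K = 297.9 mL/min


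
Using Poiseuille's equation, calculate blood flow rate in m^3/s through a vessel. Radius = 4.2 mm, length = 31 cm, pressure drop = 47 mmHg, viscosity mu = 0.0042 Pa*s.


Q = pi*r^4*dP / (8*mu*L)
r = 0.0042 m, L = 0.31 m
dP = 47 mmHg = 6266.134 Pa
Q = 5.8809e-04 m^3/s


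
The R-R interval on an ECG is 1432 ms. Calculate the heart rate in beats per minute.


HR = 60 / RR_interval(s)
RR = 1432 ms = 1.432 s
HR = 60 / 1.432 = 41.9 bpm


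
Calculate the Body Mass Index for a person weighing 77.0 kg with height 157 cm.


BMI = weight / height^2
height = 157 cm = 1.57 m
BMI = 77.0 / 1.57^2
BMI = 31.24 kg/m^2


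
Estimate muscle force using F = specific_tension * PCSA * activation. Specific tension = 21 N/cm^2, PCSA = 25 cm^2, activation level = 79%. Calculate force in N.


F = sigma * PCSA * activation
F = 21 * 25 * 0.79
F = 414.8 N


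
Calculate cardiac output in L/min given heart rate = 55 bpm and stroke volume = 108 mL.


CO = HR * SV
CO = 55 * 108 / 1000
CO = 5.94 L/min


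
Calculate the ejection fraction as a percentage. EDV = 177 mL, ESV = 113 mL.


SV = EDV - ESV = 177 - 113 = 64 mL
EF = SV/EDV * 100 = 64/177 * 100
EF = 36.16%


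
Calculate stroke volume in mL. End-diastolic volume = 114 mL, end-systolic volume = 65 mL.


SV = EDV - ESV
SV = 114 - 65
SV = 49 mL


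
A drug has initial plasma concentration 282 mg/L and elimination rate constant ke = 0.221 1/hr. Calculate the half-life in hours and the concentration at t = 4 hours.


t_half = ln(2) / ke = 0.693147 / 0.221 = 3.136 hr
C(t) = C0 * exp(-ke*t) = 282 * exp(-0.221*4)
C(4) = 116.5 mg/L


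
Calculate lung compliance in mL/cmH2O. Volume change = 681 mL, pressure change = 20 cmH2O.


C = dV / dP
C = 681 / 20
C = 34.05 mL/cmH2O


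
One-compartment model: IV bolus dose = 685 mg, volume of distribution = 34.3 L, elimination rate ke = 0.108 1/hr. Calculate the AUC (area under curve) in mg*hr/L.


C0 = Dose/Vd = 685/34.3 = 19.9708 mg/L
AUC = C0/ke = 19.9708/0.108
AUC = 184.9 mg*hr/L


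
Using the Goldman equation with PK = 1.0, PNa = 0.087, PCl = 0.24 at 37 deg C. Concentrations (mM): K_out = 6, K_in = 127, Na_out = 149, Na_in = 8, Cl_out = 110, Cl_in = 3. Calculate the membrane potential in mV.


Vm = (RT/F)*ln((PK*Ko + PNa*Nao + PCl*Cli)/(PK*Ki + PNa*Nai + PCl*Clo))
Numer = 19.683, Denom = 154.096
Vm = -55 mV


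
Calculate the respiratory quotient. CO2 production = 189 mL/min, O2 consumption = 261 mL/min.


RQ = VCO2 / VO2
RQ = 189 / 261
RQ = 0.7241


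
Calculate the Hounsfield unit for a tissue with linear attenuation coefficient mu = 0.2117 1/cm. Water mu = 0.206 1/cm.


HU = ((mu_tissue - mu_water) / mu_water) * 1000
HU = ((0.2117 - 0.206) / 0.206) * 1000
HU = 27.67


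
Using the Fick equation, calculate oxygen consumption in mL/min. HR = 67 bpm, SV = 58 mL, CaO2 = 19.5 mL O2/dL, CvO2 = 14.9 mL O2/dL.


CO = HR*SV = 67*58/1000 = 3.886 L/min
a-v O2 diff = 19.5 - 14.9 = 4.6 mL/dL
VO2 = CO * (CaO2-CvO2) * 10 dL/L
VO2 = 3.886 * 4.6 * 10
VO2 = 178.8 mL/min


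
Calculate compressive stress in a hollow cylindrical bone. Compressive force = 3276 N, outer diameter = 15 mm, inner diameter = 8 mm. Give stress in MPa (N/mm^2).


A = pi*(r_o^2 - r_i^2)
r_o = 7.5 mm, r_i = 4 mm
A = 126.449 mm^2
sigma = F/A = 3276 / 126.449
sigma = 25.91 MPa


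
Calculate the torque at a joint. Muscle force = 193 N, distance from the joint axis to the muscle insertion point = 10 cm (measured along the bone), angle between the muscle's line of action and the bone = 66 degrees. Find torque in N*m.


Torque = F * d * sin(theta)   (moment arm = d*sin(theta))
d = 10 cm = 0.1 m
Torque = 193 * 0.1 * sin(66)
Torque = 17.63 N*m


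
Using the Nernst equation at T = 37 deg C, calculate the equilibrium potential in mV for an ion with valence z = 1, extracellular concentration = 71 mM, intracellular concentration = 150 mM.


E = (RT/(zF)) * ln(C_out/C_in)
T = 37 + 273.15 = 310.15 K
E = (8.314 * 310.15 / (1 * 96485)) * ln(71/150)
E = -19.99 mV


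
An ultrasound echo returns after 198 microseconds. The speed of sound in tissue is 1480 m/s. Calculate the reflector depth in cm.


depth = c * t / 2
t = 198 us = 1.9800e-04 s
depth = 1480 * 1.9800e-04 / 2
depth = 0.14652 m = 14.652 cm


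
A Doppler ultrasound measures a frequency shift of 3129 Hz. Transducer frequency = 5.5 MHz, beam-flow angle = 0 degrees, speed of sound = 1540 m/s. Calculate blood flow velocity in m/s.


v = fd * c / (2 * f0 * cos(theta))
v = 3129 * 1540 / (2 * 5.5000e+06 * cos(0))
v = 0.4381 m/s


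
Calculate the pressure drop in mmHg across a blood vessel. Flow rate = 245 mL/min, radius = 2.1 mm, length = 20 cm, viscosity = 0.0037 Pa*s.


dP = 8*mu*L*Q / (pi*r^4)
Q = 245 mL/min = 4.08333e-06 m^3/s
dP = 395.648 Pa = 395.648 / 133.322 mmHg = 2.968 mmHg


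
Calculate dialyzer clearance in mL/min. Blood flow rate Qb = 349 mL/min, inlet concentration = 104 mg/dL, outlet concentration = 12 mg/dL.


K = Qb * (Cb_in - Cb_out) / Cb_in
K = 349 * (104 - 12) / 104
K = 308.7 mL/min


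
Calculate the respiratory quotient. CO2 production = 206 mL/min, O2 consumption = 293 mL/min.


RQ = VCO2 / VO2
RQ = 206 / 293
RQ = 0.7031


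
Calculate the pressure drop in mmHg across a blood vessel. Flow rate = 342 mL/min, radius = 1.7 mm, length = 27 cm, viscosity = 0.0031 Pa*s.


dP = 8*mu*L*Q / (pi*r^4)
Q = 342 mL/min = 5.7e-06 m^3/s
dP = 1454.6 Pa = 1454.6 / 133.322 mmHg = 10.91 mmHg


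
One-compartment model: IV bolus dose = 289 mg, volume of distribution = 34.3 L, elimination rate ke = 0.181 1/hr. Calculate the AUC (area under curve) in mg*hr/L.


C0 = Dose/Vd = 289/34.3 = 8.42566 mg/L
AUC = C0/ke = 8.42566/0.181
AUC = 46.55 mg*hr/L


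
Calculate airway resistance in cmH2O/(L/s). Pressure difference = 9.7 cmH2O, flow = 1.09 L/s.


R = dP / flow
R = 9.7 / 1.09
R = 8.899 cmH2O/(L/s)


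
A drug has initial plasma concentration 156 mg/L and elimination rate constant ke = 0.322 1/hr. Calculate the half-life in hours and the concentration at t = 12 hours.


t_half = ln(2) / ke = 0.693147 / 0.322 = 2.153 hr
C(t) = C0 * exp(-ke*t) = 156 * exp(-0.322*12)
C(12) = 3.273 mg/L


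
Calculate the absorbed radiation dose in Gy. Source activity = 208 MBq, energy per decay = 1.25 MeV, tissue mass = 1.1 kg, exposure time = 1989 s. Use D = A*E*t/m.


A = 208 MBq = 2.0800e+08 Bq
E = 1.25 MeV = 2.0025e-13 J
D = A*E*t/m = 2.0800e+08*2.0025e-13*1989/1.1
D = 0.07531 Gy


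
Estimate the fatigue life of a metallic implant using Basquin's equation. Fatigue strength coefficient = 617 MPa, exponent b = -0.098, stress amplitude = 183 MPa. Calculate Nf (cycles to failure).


sigma_a = sigma_f' * (2Nf)^b
2Nf = (sigma_a/sigma_f')^(1/b)
2Nf = (183/617)^(1/-0.098)
2Nf = 243255.12
Nf = 1.216e+05


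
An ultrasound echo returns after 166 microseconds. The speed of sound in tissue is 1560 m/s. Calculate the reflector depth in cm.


depth = c * t / 2
t = 166 us = 1.6600e-04 s
depth = 1560 * 1.6600e-04 / 2
depth = 0.12948 m = 12.948 cm


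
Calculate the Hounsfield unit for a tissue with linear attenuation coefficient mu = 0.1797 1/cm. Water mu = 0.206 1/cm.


HU = ((mu_tissue - mu_water) / mu_water) * 1000
HU = ((0.1797 - 0.206) / 0.206) * 1000
HU = -127.7


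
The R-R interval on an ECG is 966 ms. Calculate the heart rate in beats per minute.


HR = 60 / RR_interval(s)
RR = 966 ms = 0.966 s
HR = 60 / 0.966 = 62.11 bpm


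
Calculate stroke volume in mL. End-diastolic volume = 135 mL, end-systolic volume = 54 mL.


SV = EDV - ESV
SV = 135 - 54
SV = 81 mL


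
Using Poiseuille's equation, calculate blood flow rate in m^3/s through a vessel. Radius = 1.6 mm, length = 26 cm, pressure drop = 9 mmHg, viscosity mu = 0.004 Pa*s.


Q = pi*r^4*dP / (8*mu*L)
r = 0.0016 m, L = 0.26 m
dP = 9 mmHg = 1199.898 Pa
Q = 2.9693e-06 m^3/s


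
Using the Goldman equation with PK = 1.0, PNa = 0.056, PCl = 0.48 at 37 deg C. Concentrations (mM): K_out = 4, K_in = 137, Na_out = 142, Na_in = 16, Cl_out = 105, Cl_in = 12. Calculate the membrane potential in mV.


Vm = (RT/F)*ln((PK*Ko + PNa*Nao + PCl*Cli)/(PK*Ki + PNa*Nai + PCl*Clo))
Numer = 17.712, Denom = 188.296
Vm = -63.17 mV


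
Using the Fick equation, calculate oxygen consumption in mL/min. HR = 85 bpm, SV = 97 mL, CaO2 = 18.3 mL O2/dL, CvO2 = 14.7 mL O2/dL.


CO = HR*SV = 85*97/1000 = 8.245 L/min
a-v O2 diff = 18.3 - 14.7 = 3.6 mL/dL
VO2 = CO * (CaO2-CvO2) * 10 dL/L
VO2 = 8.245 * 3.6 * 10
VO2 = 296.8 mL/min


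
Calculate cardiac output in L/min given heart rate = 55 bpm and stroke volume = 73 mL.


CO = HR * SV
CO = 55 * 73 / 1000
CO = 4.015 L/min


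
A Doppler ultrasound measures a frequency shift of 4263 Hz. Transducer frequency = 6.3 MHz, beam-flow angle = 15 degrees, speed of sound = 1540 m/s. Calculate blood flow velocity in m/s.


v = fd * c / (2 * f0 * cos(theta))
v = 4263 * 1540 / (2 * 6.3000e+06 * cos(15))
v = 0.5394 m/s


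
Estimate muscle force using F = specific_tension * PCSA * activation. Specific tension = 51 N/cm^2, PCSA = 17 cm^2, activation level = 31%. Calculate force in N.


F = sigma * PCSA * activation
F = 51 * 17 * 0.31
F = 268.8 N


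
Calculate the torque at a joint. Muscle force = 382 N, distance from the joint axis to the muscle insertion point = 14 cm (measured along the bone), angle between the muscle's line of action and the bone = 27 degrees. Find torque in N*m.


Torque = F * d * sin(theta)   (moment arm = d*sin(theta))
d = 14 cm = 0.14 m
Torque = 382 * 0.14 * sin(27)
Torque = 24.28 N*m


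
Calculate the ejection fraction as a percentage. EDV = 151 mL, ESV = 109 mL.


SV = EDV - ESV = 151 - 109 = 42 mL
EF = SV/EDV * 100 = 42/151 * 100
EF = 27.81%


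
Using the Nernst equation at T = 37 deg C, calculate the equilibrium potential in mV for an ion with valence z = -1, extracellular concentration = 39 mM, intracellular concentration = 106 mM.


E = (RT/(zF)) * ln(C_out/C_in)
T = 37 + 273.15 = 310.15 K
E = (8.314 * 310.15 / (-1 * 96485)) * ln(39/106)
E = 26.72 mV


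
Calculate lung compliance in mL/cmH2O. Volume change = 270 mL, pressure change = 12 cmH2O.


C = dV / dP
C = 270 / 12
C = 22.5 mL/cmH2O


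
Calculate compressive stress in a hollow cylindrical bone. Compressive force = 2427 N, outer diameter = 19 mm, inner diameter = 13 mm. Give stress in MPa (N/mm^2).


A = pi*(r_o^2 - r_i^2)
r_o = 9.5 mm, r_i = 6.5 mm
A = 150.796 mm^2
sigma = F/A = 2427 / 150.796
sigma = 16.09 MPa


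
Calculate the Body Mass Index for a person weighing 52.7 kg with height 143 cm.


BMI = weight / height^2
height = 143 cm = 1.43 m
BMI = 52.7 / 1.43^2
BMI = 25.77 kg/m^2


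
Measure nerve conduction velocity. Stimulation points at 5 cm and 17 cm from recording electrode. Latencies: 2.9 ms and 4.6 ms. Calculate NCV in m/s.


Distance = (17 - 5) / 100 = 0.12 m
dt = (4.6 - 2.9) / 1000 = 0.0017 s
NCV = dist / dt = 70.59 m/s


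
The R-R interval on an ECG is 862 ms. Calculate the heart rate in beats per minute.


HR = 60 / RR_interval(s)
RR = 862 ms = 0.862 s
HR = 60 / 0.862 = 69.61 bpm


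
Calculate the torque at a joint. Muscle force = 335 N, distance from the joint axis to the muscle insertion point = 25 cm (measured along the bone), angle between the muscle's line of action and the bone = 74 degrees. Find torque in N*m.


Torque = F * d * sin(theta)   (moment arm = d*sin(theta))
d = 25 cm = 0.25 m
Torque = 335 * 0.25 * sin(74)
Torque = 80.51 N*m


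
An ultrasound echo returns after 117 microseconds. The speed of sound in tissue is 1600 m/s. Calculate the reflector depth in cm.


depth = c * t / 2
t = 117 us = 1.1700e-04 s
depth = 1600 * 1.1700e-04 / 2
depth = 0.0936 m = 9.36 cm


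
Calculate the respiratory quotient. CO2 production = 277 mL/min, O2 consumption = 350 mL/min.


RQ = VCO2 / VO2
RQ = 277 / 350
RQ = 0.7914


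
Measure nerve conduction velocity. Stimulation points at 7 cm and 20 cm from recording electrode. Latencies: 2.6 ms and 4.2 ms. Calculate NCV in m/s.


Distance = (20 - 7) / 100 = 0.13 m
dt = (4.2 - 2.6) / 1000 = 0.0016 s
NCV = dist / dt = 81.25 m/s


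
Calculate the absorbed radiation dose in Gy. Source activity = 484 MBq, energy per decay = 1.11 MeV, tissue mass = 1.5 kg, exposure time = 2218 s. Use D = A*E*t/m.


A = 484 MBq = 4.8400e+08 Bq
E = 1.11 MeV = 1.77822e-13 J
D = A*E*t/m = 4.8400e+08*1.77822e-13*2218/1.5
D = 0.1273 Gy


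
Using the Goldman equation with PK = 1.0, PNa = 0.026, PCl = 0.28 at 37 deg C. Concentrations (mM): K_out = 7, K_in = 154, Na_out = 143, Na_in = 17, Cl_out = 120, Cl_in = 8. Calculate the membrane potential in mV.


Vm = (RT/F)*ln((PK*Ko + PNa*Nao + PCl*Cli)/(PK*Ki + PNa*Nai + PCl*Clo))
Numer = 12.958, Denom = 188.042
Vm = -71.49 mV


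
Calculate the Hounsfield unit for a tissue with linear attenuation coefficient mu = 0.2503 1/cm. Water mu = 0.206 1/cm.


HU = ((mu_tissue - mu_water) / mu_water) * 1000
HU = ((0.2503 - 0.206) / 0.206) * 1000
HU = 215


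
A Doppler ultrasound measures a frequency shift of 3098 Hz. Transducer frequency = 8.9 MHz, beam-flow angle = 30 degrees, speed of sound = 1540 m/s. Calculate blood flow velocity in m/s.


v = fd * c / (2 * f0 * cos(theta))
v = 3098 * 1540 / (2 * 8.9000e+06 * cos(30))
v = 0.3095 m/s


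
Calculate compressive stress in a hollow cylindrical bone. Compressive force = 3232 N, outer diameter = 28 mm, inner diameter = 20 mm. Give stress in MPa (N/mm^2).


A = pi*(r_o^2 - r_i^2)
r_o = 14 mm, r_i = 10 mm
A = 301.593 mm^2
sigma = F/A = 3232 / 301.593
sigma = 10.72 MPa


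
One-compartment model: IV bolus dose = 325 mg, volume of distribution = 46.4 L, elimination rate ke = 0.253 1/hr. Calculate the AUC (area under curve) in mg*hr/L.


C0 = Dose/Vd = 325/46.4 = 7.00431 mg/L
AUC = C0/ke = 7.00431/0.253
AUC = 27.69 mg*hr/L


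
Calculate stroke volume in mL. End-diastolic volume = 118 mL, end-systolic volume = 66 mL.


SV = EDV - ESV
SV = 118 - 66
SV = 52 mL


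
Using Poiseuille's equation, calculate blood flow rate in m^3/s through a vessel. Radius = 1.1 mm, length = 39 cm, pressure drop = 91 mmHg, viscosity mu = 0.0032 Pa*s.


Q = pi*r^4*dP / (8*mu*L)
r = 0.0011 m, L = 0.39 m
dP = 91 mmHg = 12132.302 Pa
Q = 5.5893e-06 m^3/s


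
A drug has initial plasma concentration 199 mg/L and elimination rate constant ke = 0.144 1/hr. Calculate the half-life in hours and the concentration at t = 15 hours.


t_half = ln(2) / ke = 0.693147 / 0.144 = 4.814 hr
C(t) = C0 * exp(-ke*t) = 199 * exp(-0.144*15)
C(15) = 22.95 mg/L


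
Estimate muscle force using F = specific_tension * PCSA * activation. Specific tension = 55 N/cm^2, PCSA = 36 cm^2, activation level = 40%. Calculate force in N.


F = sigma * PCSA * activation
F = 55 * 36 * 0.4
F = 792 N


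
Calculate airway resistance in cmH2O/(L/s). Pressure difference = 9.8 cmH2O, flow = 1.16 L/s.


R = dP / flow
R = 9.8 / 1.16
R = 8.448 cmH2O/(L/s)


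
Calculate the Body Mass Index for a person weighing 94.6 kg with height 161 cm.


BMI = weight / height^2
height = 161 cm = 1.61 m
BMI = 94.6 / 1.61^2
BMI = 36.5 kg/m^2


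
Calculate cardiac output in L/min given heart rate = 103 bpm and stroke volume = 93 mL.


CO = HR * SV
CO = 103 * 93 / 1000
CO = 9.579 L/min


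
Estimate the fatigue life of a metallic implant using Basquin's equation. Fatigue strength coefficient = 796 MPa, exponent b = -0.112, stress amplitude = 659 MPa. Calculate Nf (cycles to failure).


sigma_a = sigma_f' * (2Nf)^b
2Nf = (sigma_a/sigma_f')^(1/b)
2Nf = (659/796)^(1/-0.112)
2Nf = 5.3999503
Nf = 2.7


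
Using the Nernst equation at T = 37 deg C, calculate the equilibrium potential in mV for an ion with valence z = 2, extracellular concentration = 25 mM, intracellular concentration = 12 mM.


E = (RT/(zF)) * ln(C_out/C_in)
T = 37 + 273.15 = 310.15 K
E = (8.314 * 310.15 / (2 * 96485)) * ln(25/12)
E = 9.808 mV


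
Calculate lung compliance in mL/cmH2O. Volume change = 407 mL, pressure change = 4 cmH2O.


C = dV / dP
C = 407 / 4
C = 101.8 mL/cmH2O


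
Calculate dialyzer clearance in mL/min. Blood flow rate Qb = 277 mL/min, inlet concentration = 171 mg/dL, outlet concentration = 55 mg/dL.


K = Qb * (Cb_in - Cb_out) / Cb_in
K = 277 * (171 - 55) / 171
K = 187.9 mL/min


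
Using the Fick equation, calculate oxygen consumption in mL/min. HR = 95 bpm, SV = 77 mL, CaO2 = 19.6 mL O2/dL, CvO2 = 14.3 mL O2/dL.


CO = HR*SV = 95*77/1000 = 7.315 L/min
a-v O2 diff = 19.6 - 14.3 = 5.3 mL/dL
VO2 = CO * (CaO2-CvO2) * 10 dL/L
VO2 = 7.315 * 5.3 * 10
VO2 = 387.7 mL/min


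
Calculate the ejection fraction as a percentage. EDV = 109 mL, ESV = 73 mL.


SV = EDV - ESV = 109 - 73 = 36 mL
EF = SV/EDV * 100 = 36/109 * 100
EF = 33.03%


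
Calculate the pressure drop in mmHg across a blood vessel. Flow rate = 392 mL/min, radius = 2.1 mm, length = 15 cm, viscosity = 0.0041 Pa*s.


dP = 8*mu*L*Q / (pi*r^4)
Q = 392 mL/min = 6.53333e-06 m^3/s
dP = 526.105 Pa = 526.105 / 133.322 mmHg = 3.946 mmHg


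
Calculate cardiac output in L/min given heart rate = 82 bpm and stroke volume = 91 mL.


CO = HR * SV
CO = 82 * 91 / 1000
CO = 7.462 L/min


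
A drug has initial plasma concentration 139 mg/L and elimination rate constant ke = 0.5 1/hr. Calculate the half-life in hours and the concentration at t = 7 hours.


t_half = ln(2) / ke = 0.693147 / 0.5 = 1.386 hr
C(t) = C0 * exp(-ke*t) = 139 * exp(-0.5*7)
C(7) = 4.197 mg/L
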